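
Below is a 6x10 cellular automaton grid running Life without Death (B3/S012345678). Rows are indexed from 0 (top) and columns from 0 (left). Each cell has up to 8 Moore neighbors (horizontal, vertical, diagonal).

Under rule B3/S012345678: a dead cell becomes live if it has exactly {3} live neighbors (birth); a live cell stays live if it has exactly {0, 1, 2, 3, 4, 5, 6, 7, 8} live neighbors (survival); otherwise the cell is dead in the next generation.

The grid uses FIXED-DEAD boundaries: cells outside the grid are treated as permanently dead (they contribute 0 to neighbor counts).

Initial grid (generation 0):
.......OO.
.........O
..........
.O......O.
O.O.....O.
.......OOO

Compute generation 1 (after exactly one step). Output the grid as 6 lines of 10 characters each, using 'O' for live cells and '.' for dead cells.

Answer: .......OO.
........OO
..........
.O......O.
OOO.....O.
.......OOO

Derivation:
Simulating step by step:
Generation 0 (given above): 11 live cells
Generation 1: 13 live cells
(generation 1 grid is the final answer)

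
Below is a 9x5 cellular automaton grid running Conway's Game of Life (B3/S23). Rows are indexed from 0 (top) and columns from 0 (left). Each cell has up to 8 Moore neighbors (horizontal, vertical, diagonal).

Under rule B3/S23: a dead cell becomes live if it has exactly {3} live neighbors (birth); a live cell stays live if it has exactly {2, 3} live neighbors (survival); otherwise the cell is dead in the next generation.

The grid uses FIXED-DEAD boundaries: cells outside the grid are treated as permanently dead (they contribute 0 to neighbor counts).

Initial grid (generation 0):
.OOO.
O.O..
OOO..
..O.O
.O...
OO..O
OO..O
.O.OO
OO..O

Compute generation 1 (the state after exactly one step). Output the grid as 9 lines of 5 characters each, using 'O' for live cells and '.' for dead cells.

Answer: .OOO.
O....
O.O..
O.OO.
OOOO.
..O..
....O
...OO
OOOOO

Derivation:
Simulating step by step:
Generation 0 (given above): 23 live cells
Generation 1: 22 live cells
(generation 1 grid is the final answer)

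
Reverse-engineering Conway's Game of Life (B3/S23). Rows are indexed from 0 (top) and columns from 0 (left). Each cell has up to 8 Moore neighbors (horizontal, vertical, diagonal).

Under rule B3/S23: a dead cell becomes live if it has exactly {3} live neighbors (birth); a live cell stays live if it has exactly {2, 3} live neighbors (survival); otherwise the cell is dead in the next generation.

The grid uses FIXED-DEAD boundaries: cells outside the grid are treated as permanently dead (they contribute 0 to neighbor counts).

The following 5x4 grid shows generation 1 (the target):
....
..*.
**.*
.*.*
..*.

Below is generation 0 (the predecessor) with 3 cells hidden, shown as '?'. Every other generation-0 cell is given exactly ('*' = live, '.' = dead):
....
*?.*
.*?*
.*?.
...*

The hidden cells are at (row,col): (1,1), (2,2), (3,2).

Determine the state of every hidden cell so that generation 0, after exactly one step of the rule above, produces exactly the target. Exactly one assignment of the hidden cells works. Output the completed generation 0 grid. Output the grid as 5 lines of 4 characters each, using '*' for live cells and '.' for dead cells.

Answer: ....
*..*
.*.*
.**.
...*

Derivation:
Hidden generation-0 cells (in order): (1,1), (2,2), (3,2).
A hidden cell only influences target cells in its own 3x3 neighborhood. Try each of the 2^3 = 8 assignments, step the completed generation 0 forward once under B3/S23, and compare with the target:
  (1,1)=. (2,2)=. (3,2)=. -> step gives (2,3)='.' but target has '*' -> reject
  (1,1)=. (2,2)=. (3,2)=* -> step reproduces the target at every cell -> ACCEPT
  (1,1)=. (2,2)=* (3,2)=. -> step gives (1,1)='*' but target has '.' -> reject
  (1,1)=. (2,2)=* (3,2)=* -> step gives (1,1)='*' but target has '.' -> reject
  (1,1)=* (2,2)=. (3,2)=. -> step gives (1,0)='*' but target has '.' -> reject
  (1,1)=* (2,2)=. (3,2)=* -> step gives (1,0)='*' but target has '.' -> reject
  (1,1)=* (2,2)=* (3,2)=. -> step gives (1,0)='*' but target has '.' -> reject
  (1,1)=* (2,2)=* (3,2)=* -> step gives (1,0)='*' but target has '.' -> reject
Unique solution: (1,1)=dead, (2,2)=dead, (3,2)=live.
Check: live-neighbor counts of every cell in the completed generation 0:
1111
1231
3352
2243
1231
Applying B3/S23 to generation 0 with these counts gives:
....
..*.
**.*
.*.*
..*.
which matches the target exactly.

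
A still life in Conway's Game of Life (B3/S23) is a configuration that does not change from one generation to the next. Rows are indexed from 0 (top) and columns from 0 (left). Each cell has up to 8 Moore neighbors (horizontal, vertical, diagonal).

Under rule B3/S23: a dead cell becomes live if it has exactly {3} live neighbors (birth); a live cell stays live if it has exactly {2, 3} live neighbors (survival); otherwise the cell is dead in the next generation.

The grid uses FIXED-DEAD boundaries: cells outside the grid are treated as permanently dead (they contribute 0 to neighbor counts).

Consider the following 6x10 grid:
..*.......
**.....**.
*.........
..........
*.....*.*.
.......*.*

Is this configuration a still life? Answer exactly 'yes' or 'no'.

Compute generation 1 and compare to generation 0 (given above):
Generation 1:
.*........
**........
**........
..........
.......**.
.......**.
Cell (0,1) differs: gen0=0 vs gen1=1 -> NOT a still life.

Answer: no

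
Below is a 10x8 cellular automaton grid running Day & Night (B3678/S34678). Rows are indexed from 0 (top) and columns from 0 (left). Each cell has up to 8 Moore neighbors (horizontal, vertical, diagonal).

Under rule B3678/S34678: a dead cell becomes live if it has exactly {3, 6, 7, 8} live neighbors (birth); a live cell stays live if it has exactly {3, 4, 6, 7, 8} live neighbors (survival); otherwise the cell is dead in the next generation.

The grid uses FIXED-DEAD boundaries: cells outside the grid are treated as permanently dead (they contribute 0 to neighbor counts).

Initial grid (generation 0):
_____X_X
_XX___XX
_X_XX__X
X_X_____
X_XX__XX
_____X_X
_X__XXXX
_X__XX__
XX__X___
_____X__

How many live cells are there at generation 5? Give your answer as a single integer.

Answer: 19

Derivation:
Simulating step by step:
Generation 0 (given above): 31 live cells
Generation 1: 27 live cells
________
__XXXXXX
XX_X__X_
__X_X_XX
______X_
_XXX_XXX
____X___
_XXXX___
____X___
________
Generation 2: 29 live cells
___XXXX_
_XXXXXX_
_X___X__
_X_X__XX
_X__X___
____XXX_
__XXX_X_
___XXX__
__X_____
________
Generation 3: 28 live cells
___X__X_
__XXXXX_
XXX__X_X
X___XX__
__XXX__X
__X_X___
____XXX_
____XX__
___XX___
________
Generation 4: 22 live cells
__XX____
__XXXXXX
_XX_X___
____XX__
_X__X___
___XX_X_
____X___
______X_
____XX__
________
Generation 5: 19 live cells
__XX_XX_
___XXX__
__XX_X__
_XX_XX__
____X___
___XX___
___X____
____X___
________
________
Population at generation 5: 19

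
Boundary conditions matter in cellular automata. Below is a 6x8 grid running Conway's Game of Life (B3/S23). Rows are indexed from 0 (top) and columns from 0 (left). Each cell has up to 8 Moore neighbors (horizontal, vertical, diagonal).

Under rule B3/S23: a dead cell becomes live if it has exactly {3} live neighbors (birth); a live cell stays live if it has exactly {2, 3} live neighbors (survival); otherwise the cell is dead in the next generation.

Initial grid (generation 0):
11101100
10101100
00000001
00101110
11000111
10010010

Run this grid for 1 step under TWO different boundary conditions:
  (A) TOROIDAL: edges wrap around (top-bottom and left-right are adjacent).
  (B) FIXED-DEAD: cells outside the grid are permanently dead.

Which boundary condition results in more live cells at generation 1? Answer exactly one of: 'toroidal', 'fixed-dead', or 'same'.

Under TOROIDAL boundary, generation 1:
10100010
10101111
01000001
01001000
11110000
00010000
Population = 18

Under FIXED-DEAD boundary, generation 1:
10101100
10101110
01000000
01001000
11110001
11000111
Population = 22

Comparison: toroidal=18, fixed-dead=22 -> fixed-dead

Answer: fixed-dead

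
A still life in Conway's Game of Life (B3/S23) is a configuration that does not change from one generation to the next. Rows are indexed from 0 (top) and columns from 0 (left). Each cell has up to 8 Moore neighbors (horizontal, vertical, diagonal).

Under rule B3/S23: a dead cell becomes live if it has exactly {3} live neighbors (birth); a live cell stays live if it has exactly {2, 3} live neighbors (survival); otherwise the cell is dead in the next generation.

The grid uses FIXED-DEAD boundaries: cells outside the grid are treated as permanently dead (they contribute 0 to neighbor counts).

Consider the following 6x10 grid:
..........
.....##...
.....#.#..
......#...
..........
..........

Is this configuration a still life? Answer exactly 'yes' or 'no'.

Compute generation 1 and compare to generation 0 (given above):
Generation 1:
..........
.....##...
.....#.#..
......#...
..........
..........
The grids are IDENTICAL -> still life.

Answer: yes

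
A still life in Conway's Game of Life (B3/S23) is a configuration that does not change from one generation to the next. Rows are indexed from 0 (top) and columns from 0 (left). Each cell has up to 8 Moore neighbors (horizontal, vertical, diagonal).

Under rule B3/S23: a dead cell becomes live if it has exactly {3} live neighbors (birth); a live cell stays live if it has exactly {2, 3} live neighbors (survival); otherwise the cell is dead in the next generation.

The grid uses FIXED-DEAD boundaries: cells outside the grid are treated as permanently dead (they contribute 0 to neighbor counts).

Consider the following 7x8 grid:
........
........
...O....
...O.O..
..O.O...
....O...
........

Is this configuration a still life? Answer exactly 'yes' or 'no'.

Compute generation 1 and compare to generation 0 (given above):
Generation 1:
........
........
....O...
..OO....
....OO..
...O....
........
Cell (2,3) differs: gen0=1 vs gen1=0 -> NOT a still life.

Answer: no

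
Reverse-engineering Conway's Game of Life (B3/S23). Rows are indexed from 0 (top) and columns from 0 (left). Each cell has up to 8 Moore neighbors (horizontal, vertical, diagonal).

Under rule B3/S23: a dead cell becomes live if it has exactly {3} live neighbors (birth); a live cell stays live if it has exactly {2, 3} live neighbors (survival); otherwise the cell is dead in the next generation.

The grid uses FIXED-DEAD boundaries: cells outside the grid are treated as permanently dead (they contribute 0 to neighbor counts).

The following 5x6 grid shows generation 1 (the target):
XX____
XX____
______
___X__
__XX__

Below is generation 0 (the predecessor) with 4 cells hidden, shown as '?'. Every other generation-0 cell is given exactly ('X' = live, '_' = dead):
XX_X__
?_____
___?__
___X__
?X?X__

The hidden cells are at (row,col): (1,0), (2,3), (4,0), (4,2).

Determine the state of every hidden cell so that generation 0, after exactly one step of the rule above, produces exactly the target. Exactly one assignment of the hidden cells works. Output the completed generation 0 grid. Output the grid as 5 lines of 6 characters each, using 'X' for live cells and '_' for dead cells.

Hidden generation-0 cells (in order): (1,0), (2,3), (4,0), (4,2).
A hidden cell only influences target cells in its own 3x3 neighborhood. Try each of the 2^4 = 16 assignments, step the completed generation 0 forward once under B3/S23, and compare with the target:
  (1,0)=_ (2,3)=_ (4,0)=_ (4,2)=_ -> step gives (0,0)='_' but target has 'X' -> reject
  (1,0)=_ (2,3)=_ (4,0)=_ (4,2)=X -> step gives (0,0)='_' but target has 'X' -> reject
  (1,0)=_ (2,3)=_ (4,0)=X (4,2)=_ -> step gives (0,0)='_' but target has 'X' -> reject
  (1,0)=_ (2,3)=_ (4,0)=X (4,2)=X -> step gives (0,0)='_' but target has 'X' -> reject
  (1,0)=_ (2,3)=X (4,0)=_ (4,2)=_ -> step gives (0,0)='_' but target has 'X' -> reject
  (1,0)=_ (2,3)=X (4,0)=_ (4,2)=X -> step gives (0,0)='_' but target has 'X' -> reject
  (1,0)=_ (2,3)=X (4,0)=X (4,2)=_ -> step gives (0,0)='_' but target has 'X' -> reject
  (1,0)=_ (2,3)=X (4,0)=X (4,2)=X -> step gives (0,0)='_' but target has 'X' -> reject
  (1,0)=X (2,3)=_ (4,0)=_ (4,2)=_ -> step gives (3,2)='X' but target has '_' -> reject
  (1,0)=X (2,3)=_ (4,0)=_ (4,2)=X -> step reproduces the target at every cell -> ACCEPT
  (1,0)=X (2,3)=_ (4,0)=X (4,2)=_ -> step gives (3,2)='X' but target has '_' -> reject
  (1,0)=X (2,3)=_ (4,0)=X (4,2)=X -> step gives (3,1)='X' but target has '_' -> reject
  (1,0)=X (2,3)=X (4,0)=_ (4,2)=_ -> step gives (1,2)='X' but target has '_' -> reject
  (1,0)=X (2,3)=X (4,0)=_ (4,2)=X -> step gives (1,2)='X' but target has '_' -> reject
  (1,0)=X (2,3)=X (4,0)=X (4,2)=_ -> step gives (1,2)='X' but target has '_' -> reject
  (1,0)=X (2,3)=X (4,0)=X (4,2)=X -> step gives (1,2)='X' but target has '_' -> reject
Unique solution: (1,0)=live, (2,3)=dead, (4,0)=dead, (4,2)=live.
Check: live-neighbor counts of every cell in the completed generation 0:
222010
232110
111110
124220
113220
Applying B3/S23 to generation 0 with these counts gives:
XX____
XX____
______
___X__
__XX__
which matches the target exactly.

Answer: XX_X__
X_____
______
___X__
_XXX__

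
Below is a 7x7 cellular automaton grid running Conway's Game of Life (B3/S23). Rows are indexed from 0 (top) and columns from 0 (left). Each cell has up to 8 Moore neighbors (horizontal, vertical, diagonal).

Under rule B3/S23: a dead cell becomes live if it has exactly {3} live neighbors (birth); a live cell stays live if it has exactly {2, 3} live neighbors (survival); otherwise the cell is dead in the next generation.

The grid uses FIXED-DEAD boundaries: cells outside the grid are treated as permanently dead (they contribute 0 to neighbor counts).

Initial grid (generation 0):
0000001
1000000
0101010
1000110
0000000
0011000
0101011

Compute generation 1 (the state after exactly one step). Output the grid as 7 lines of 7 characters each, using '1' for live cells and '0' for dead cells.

Answer: 0000000
0000000
1100010
0000110
0001100
0011100
0001100

Derivation:
Simulating step by step:
Generation 0 (given above): 14 live cells
Generation 1: 12 live cells
(generation 1 grid is the final answer)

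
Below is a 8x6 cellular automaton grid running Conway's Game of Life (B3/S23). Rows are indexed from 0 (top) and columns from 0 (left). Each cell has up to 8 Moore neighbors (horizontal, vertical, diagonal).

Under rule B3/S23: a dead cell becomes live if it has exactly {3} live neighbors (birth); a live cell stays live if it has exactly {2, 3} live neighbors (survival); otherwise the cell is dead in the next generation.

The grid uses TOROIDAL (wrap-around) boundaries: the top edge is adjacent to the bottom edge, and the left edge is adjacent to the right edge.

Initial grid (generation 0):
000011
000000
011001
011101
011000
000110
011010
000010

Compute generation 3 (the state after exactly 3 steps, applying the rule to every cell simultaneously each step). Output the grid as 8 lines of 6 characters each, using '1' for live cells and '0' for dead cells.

Answer: 000000
100001
001110
010000
000000
101000
100111
000011

Derivation:
Simulating step by step:
Generation 0 (given above): 17 live cells
Generation 1: 17 live cells
000011
100011
010110
000110
110000
000010
001011
000010
Generation 2: 19 live cells
100100
100000
101000
110111
000111
110110
000011
000000
Generation 3: 14 live cells
(generation 3 grid is the final answer)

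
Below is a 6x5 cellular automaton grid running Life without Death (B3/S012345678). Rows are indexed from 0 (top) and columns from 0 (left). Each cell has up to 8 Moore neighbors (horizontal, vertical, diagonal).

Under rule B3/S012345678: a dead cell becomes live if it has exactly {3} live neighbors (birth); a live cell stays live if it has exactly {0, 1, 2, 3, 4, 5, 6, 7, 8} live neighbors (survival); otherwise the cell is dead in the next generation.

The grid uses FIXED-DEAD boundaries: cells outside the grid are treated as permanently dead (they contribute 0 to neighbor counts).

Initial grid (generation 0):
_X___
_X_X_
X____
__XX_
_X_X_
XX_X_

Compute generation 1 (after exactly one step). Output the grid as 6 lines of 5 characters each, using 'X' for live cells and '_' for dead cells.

Simulating step by step:
Generation 0 (given above): 11 live cells
Generation 1: 19 live cells
(generation 1 grid is the final answer)

Answer: _XX__
XXXX_
XX_X_
_XXX_
XX_XX
XX_X_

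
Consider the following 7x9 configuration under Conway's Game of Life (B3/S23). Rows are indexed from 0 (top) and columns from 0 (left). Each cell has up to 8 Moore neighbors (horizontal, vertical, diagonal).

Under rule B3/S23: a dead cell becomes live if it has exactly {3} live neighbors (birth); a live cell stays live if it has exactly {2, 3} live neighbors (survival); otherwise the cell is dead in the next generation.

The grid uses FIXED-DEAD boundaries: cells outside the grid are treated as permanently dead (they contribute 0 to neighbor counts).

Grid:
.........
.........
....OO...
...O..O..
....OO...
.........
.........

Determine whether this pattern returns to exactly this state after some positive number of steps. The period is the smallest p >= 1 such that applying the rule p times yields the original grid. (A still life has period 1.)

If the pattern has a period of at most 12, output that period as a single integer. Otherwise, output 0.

Answer: 1

Derivation:
Simulating and comparing each generation to the original:
Gen 0 (original, given above): 6 live cells
Gen 1: 6 live cells, MATCHES original -> period = 1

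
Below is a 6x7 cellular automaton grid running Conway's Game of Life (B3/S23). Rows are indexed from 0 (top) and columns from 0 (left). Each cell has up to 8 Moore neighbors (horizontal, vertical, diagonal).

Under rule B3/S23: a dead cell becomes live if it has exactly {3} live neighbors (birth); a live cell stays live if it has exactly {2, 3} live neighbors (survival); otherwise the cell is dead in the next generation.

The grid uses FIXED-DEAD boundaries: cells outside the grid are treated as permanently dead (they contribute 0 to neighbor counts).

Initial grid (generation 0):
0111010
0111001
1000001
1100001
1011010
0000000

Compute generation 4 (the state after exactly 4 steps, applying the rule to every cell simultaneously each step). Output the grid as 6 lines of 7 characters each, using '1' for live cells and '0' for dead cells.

Answer: 0000000
0000000
0001110
0000110
0000000
0000000

Derivation:
Simulating step by step:
Generation 0 (given above): 17 live cells
Generation 1: 17 live cells
0101100
1001111
1000011
1010011
1010000
0000000
Generation 2: 12 live cells
0011000
1111001
1001000
1000011
0000000
0000000
Generation 3: 8 live cells
0001000
1000100
1001111
0000000
0000000
0000000
Generation 4: 5 live cells
(generation 4 grid is the final answer)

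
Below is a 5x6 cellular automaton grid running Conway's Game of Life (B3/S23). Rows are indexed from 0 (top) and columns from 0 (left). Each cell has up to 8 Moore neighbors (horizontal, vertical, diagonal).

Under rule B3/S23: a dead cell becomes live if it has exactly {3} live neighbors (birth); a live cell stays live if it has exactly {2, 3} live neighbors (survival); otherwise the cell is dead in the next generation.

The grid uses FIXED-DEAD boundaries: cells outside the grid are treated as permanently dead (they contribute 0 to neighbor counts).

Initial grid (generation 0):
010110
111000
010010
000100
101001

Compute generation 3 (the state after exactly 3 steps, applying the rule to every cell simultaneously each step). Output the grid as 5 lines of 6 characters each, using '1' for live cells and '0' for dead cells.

Simulating step by step:
Generation 0 (given above): 12 live cells
Generation 1: 12 live cells
110100
100010
110100
011110
000000
Generation 2: 11 live cells
110000
000110
100000
110110
001100
Generation 3: 13 live cells
(generation 3 grid is the final answer)

Answer: 000000
110000
111000
110110
011110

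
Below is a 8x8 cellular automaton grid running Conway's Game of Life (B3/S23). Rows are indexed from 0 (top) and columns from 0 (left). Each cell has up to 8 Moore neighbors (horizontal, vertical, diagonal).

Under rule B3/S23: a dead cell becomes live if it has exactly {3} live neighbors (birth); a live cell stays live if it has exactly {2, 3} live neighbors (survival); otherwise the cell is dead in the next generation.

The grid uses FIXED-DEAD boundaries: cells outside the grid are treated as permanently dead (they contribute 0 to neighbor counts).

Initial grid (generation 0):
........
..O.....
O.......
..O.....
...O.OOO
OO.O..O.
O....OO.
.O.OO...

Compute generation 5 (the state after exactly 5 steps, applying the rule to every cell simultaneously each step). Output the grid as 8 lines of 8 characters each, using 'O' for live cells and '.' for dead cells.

Answer: ........
........
........
........
OO.OOO..
.O..O...
.OO.....
..O.OO..

Derivation:
Simulating step by step:
Generation 0 (given above): 17 live cells
Generation 1: 17 live cells
........
........
.O......
......O.
.O.OOOOO
OOO.....
O..O.OO.
....OO..
Generation 2: 21 live cells
........
........
........
..O.O.OO
OO.OOOOO
O......O
O.OO.OO.
....OOO.
Generation 3: 17 live cells
........
........
........
.OO.O..O
OOOOO...
O......O
.O.O...O
...OO.O.
Generation 4: 14 live cells
........
........
........
O...O...
O...O...
O...O...
..OOO.OO
..OOO...
Generation 5: 12 live cells
(generation 5 grid is the final answer)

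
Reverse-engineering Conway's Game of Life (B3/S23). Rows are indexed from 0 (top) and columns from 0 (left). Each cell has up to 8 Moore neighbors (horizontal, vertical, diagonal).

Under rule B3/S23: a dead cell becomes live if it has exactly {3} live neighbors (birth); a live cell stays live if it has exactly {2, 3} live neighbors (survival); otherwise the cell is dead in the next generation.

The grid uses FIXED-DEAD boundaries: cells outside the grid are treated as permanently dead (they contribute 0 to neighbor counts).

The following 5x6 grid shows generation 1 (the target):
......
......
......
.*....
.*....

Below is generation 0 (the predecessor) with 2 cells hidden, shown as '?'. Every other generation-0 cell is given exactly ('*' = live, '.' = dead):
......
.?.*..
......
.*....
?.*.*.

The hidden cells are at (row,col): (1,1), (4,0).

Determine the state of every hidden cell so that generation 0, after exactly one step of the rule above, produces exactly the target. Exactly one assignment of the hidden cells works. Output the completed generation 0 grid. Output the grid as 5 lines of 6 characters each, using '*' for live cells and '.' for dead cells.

Answer: ......
...*..
......
.*....
*.*.*.

Derivation:
Hidden generation-0 cells (in order): (1,1), (4,0).
A hidden cell only influences target cells in its own 3x3 neighborhood. Try each of the 2^2 = 4 assignments, step the completed generation 0 forward once under B3/S23, and compare with the target:
  (1,1)=. (4,0)=. -> step gives (3,1)='.' but target has '*' -> reject
  (1,1)=. (4,0)=* -> step reproduces the target at every cell -> ACCEPT
  (1,1)=* (4,0)=. -> step gives (2,2)='*' but target has '.' -> reject
  (1,1)=* (4,0)=* -> step gives (2,2)='*' but target has '.' -> reject
Unique solution: (1,1)=dead, (4,0)=live.
Check: live-neighbor counts of every cell in the completed generation 0:
001110
001010
112110
222211
131201
Applying B3/S23 to generation 0 with these counts gives:
......
......
......
.*....
.*....
which matches the target exactly.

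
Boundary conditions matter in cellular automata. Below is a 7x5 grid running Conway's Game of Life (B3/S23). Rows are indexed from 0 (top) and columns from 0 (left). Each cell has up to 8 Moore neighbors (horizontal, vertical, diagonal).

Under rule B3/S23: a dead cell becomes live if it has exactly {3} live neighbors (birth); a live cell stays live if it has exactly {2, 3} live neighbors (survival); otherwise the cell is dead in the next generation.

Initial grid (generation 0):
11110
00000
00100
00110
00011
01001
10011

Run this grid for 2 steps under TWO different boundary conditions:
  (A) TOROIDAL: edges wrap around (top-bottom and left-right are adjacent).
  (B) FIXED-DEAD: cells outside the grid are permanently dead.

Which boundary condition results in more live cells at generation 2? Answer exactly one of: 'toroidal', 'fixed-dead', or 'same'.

Answer: toroidal

Derivation:
Under TOROIDAL boundary, generation 2:
01111
00000
00101
11101
11001
00000
00010
Population = 14

Under FIXED-DEAD boundary, generation 2:
00100
01010
00101
00101
00000
00001
00010
Population = 9

Comparison: toroidal=14, fixed-dead=9 -> toroidal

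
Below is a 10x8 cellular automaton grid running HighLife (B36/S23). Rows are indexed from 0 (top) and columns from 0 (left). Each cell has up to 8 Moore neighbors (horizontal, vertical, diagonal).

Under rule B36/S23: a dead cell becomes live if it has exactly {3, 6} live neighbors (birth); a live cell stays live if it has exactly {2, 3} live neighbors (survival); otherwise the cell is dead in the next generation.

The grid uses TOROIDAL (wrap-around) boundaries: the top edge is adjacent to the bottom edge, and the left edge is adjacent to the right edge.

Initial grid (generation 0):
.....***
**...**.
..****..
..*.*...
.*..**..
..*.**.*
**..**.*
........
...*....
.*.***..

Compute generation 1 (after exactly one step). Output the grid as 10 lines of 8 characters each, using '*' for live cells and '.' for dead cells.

Answer: .**....*
****....
..*...*.
.***....
.**...*.
..*....*
**.***.*
*...*...
..**....
..**.*..

Derivation:
Simulating step by step:
Generation 0 (given above): 30 live cells
Generation 1: 30 live cells
(generation 1 grid is the final answer)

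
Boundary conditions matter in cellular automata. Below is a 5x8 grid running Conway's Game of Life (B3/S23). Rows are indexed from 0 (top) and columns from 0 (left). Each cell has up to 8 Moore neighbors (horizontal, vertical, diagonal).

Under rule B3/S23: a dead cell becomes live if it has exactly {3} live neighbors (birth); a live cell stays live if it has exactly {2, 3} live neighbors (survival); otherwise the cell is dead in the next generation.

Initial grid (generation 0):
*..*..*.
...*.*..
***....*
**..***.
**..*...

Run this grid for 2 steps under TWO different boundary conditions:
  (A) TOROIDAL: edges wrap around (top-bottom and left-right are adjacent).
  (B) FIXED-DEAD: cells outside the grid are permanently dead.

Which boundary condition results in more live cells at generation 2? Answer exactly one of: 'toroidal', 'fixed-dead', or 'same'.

Under TOROIDAL boundary, generation 2:
**.....*
.....**.
..*....*
......**
*.......
Population = 10

Under FIXED-DEAD boundary, generation 2:
...***..
.**.**..
.**...*.
*....*..
...**...
Population = 14

Comparison: toroidal=10, fixed-dead=14 -> fixed-dead

Answer: fixed-dead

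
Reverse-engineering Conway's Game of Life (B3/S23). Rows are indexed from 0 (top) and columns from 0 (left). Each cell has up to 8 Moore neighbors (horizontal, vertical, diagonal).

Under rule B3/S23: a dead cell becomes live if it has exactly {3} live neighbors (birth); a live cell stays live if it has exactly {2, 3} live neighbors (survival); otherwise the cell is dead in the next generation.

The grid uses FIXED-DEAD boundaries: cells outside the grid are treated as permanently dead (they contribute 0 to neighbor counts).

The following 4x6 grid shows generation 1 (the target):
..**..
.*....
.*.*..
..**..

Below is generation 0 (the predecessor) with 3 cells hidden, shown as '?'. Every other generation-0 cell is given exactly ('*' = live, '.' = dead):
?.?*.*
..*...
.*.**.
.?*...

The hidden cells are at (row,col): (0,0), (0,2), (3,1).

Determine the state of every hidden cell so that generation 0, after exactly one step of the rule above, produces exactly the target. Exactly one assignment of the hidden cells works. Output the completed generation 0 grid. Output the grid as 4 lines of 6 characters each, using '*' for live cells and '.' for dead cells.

Answer: ..**.*
..*...
.*.**.
..*...

Derivation:
Hidden generation-0 cells (in order): (0,0), (0,2), (3,1).
A hidden cell only influences target cells in its own 3x3 neighborhood. Try each of the 2^3 = 8 assignments, step the completed generation 0 forward once under B3/S23, and compare with the target:
  (0,0)=. (0,2)=. (3,1)=. -> step gives (0,2)='.' but target has '*' -> reject
  (0,0)=. (0,2)=. (3,1)=* -> step gives (0,2)='.' but target has '*' -> reject
  (0,0)=. (0,2)=* (3,1)=. -> step reproduces the target at every cell -> ACCEPT
  (0,0)=. (0,2)=* (3,1)=* -> step gives (3,1)='*' but target has '.' -> reject
  (0,0)=* (0,2)=. (3,1)=. -> step gives (0,2)='.' but target has '*' -> reject
  (0,0)=* (0,2)=. (3,1)=* -> step gives (0,2)='.' but target has '*' -> reject
  (0,0)=* (0,2)=* (3,1)=. -> step gives (0,1)='*' but target has '.' -> reject
  (0,0)=* (0,2)=* (3,1)=* -> step gives (0,1)='*' but target has '.' -> reject
Unique solution: (0,0)=dead, (0,2)=live, (3,1)=dead.
Check: live-neighbor counts of every cell in the completed generation 0:
022220
134542
124311
122321
Applying B3/S23 to generation 0 with these counts gives:
..**..
.*....
.*.*..
..**..
which matches the target exactly.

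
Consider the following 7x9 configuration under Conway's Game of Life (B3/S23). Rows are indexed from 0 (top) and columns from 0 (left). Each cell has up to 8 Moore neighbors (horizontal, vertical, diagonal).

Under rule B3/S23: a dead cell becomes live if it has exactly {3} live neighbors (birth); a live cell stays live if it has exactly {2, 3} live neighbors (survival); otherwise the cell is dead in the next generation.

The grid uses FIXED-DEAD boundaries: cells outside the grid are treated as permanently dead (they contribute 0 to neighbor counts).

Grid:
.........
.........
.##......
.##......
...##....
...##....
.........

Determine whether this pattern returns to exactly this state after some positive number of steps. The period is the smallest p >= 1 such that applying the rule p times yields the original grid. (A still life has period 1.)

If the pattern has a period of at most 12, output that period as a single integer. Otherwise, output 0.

Simulating and comparing each generation to the original:
Gen 0 (original, given above): 8 live cells
Gen 1: 6 live cells, differs from original
Gen 2: 8 live cells, MATCHES original -> period = 2

Answer: 2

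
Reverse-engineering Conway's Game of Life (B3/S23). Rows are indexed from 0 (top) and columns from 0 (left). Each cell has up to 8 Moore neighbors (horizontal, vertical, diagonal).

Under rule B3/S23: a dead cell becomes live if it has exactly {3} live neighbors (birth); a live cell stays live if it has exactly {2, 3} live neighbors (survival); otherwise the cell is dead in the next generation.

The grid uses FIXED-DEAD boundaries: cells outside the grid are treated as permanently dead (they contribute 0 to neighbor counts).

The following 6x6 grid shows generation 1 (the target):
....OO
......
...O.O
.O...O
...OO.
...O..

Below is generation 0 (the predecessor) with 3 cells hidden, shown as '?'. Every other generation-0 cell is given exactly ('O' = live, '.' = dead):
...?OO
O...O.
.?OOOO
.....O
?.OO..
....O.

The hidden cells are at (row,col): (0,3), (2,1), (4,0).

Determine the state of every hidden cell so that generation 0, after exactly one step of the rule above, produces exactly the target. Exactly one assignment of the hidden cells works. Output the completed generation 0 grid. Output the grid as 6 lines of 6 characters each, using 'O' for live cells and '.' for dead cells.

Hidden generation-0 cells (in order): (0,3), (2,1), (4,0).
A hidden cell only influences target cells in its own 3x3 neighborhood. Try each of the 2^3 = 8 assignments, step the completed generation 0 forward once under B3/S23, and compare with the target:
  (0,3)=. (2,1)=. (4,0)=. -> step gives (3,1)='.' but target has 'O' -> reject
  (0,3)=. (2,1)=. (4,0)=O -> step reproduces the target at every cell -> ACCEPT
  (0,3)=. (2,1)=O (4,0)=. -> step gives (1,1)='O' but target has '.' -> reject
  (0,3)=. (2,1)=O (4,0)=O -> step gives (1,1)='O' but target has '.' -> reject
  (0,3)=O (2,1)=. (4,0)=. -> step gives (0,3)='O' but target has '.' -> reject
  (0,3)=O (2,1)=. (4,0)=O -> step gives (0,3)='O' but target has '.' -> reject
  (0,3)=O (2,1)=O (4,0)=. -> step gives (0,3)='O' but target has '.' -> reject
  (0,3)=O (2,1)=O (4,0)=O -> step gives (0,3)='O' but target has '.' -> reject
Unique solution: (0,3)=dead, (2,1)=dead, (4,0)=live.
Check: live-neighbor counts of every cell in the completed generation 0:
110222
022555
121343
134552
021232
122311
Applying B3/S23 to generation 0 with these counts gives:
....OO
......
...O.O
.O...O
...OO.
...O..
which matches the target exactly.

Answer: ....OO
O...O.
..OOOO
.....O
O.OO..
....O.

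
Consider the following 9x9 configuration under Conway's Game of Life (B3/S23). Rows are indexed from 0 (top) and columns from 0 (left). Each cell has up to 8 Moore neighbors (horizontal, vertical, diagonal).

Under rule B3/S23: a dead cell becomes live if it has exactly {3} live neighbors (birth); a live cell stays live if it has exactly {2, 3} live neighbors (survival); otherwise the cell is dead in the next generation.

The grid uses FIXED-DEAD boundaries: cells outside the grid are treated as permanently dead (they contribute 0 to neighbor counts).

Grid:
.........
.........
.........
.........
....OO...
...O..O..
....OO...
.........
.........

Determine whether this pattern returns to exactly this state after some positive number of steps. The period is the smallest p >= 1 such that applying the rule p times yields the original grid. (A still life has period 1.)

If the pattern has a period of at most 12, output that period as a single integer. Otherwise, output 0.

Simulating and comparing each generation to the original:
Gen 0 (original, given above): 6 live cells
Gen 1: 6 live cells, MATCHES original -> period = 1

Answer: 1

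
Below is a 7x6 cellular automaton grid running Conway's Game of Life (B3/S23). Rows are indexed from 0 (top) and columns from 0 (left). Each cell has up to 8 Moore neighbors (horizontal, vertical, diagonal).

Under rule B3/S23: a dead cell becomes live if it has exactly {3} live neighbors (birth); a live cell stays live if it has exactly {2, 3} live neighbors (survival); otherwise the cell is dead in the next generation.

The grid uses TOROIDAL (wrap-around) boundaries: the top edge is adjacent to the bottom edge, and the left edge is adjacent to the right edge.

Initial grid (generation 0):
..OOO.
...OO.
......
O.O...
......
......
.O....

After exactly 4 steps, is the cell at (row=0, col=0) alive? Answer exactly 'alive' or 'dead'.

Simulating step by step:
Generation 0 (given above): 8 live cells
Generation 1: 7 live cells
..O.O.
..O.O.
...O..
......
......
......
..OO..
Generation 2: 8 live cells
.OO.O.
..O.O.
...O..
......
......
......
..OO..
Generation 3: 9 live cells
.O..O.
.OO.O.
...O..
......
......
......
.OOO..
Generation 4: 11 live cells
O...O.
.OO.O.
..OO..
......
......
..O...
.OOO..

Cell (0,0) at generation 4: 1 -> alive

Answer: alive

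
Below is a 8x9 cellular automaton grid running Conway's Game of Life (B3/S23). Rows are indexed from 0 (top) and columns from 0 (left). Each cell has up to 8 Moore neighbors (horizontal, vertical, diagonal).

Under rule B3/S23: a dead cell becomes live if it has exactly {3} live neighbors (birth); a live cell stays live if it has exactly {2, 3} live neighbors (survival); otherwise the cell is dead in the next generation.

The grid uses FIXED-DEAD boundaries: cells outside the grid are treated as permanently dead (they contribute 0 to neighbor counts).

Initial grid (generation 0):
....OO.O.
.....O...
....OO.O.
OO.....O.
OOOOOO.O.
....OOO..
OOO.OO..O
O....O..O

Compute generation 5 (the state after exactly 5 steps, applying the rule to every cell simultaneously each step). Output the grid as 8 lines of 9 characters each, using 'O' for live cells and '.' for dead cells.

Simulating step by step:
Generation 0 (given above): 29 live cells
Generation 1: 20 live cells
....OOO..
.........
....OO...
O......OO
O.OO...O.
.......O.
OO.O...O.
O...OO...
Generation 2: 23 live cells
.....O...
......O..
.........
.O.OO.OOO
.O....OO.
O..O..OOO
OO..O.O..
OO..O....
Generation 3: 20 live cells
.........
.........
.....OO..
..O..OO.O
OO.OO....
O.O.....O
..OOO.O..
OO...O...
Generation 4: 25 live cells
.........
.........
.....OOO.
.OOO..OO.
O..OOO.O.
O....O...
O.OOOO...
.OOOOO...
Generation 5: 18 live cells
(generation 5 grid is the final answer)

Answer: .........
......O..
..O..O.O.
.OOO....O
O..O.O.O.
O.O......
O.....O..
.O...O...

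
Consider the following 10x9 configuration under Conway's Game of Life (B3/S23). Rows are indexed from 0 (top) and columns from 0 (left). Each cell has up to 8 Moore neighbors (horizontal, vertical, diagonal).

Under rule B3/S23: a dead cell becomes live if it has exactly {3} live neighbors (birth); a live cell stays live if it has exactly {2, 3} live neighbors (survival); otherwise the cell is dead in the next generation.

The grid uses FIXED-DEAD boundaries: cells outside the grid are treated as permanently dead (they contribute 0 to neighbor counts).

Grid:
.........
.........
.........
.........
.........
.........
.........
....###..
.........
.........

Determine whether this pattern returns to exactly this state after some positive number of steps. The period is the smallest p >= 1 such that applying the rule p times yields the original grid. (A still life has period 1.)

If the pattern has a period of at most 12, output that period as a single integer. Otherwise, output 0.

Simulating and comparing each generation to the original:
Gen 0 (original, given above): 3 live cells
Gen 1: 3 live cells, differs from original
Gen 2: 3 live cells, MATCHES original -> period = 2

Answer: 2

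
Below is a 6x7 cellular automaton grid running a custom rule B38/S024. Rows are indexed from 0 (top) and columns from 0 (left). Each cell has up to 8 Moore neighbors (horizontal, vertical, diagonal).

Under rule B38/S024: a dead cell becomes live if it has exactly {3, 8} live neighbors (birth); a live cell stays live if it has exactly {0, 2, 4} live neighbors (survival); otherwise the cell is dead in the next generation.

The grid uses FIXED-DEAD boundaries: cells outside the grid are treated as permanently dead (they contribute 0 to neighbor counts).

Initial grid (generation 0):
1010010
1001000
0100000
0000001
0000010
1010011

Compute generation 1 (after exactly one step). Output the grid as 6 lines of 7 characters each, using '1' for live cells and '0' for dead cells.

Answer: 0100010
1010000
0000000
0000000
0000000
1010011

Derivation:
Simulating step by step:
Generation 0 (given above): 12 live cells
Generation 1: 8 live cells
(generation 1 grid is the final answer)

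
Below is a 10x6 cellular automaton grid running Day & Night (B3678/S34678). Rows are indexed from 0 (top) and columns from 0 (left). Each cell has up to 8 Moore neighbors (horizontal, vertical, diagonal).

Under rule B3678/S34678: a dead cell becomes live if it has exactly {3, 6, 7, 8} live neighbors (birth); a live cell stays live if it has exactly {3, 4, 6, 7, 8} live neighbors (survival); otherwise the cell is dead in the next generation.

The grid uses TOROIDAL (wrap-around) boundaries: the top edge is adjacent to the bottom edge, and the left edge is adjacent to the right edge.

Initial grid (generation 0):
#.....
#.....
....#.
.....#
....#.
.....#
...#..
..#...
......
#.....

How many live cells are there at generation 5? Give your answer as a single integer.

Simulating step by step:
Generation 0 (given above): 9 live cells
Generation 1: 7 live cells
.#...#
.....#
.....#
....#.
.....#
....#.
......
......
......
......
Generation 2: 5 live cells
#.....
....#.
....#.
.....#
....#.
......
......
......
......
......
Generation 3: 3 live cells
......
.....#
.....#
....#.
......
......
......
......
......
......
Generation 4: 1 live cells
......
......
....#.
......
......
......
......
......
......
......
Generation 5: 0 live cells
......
......
......
......
......
......
......
......
......
......
Population at generation 5: 0

Answer: 0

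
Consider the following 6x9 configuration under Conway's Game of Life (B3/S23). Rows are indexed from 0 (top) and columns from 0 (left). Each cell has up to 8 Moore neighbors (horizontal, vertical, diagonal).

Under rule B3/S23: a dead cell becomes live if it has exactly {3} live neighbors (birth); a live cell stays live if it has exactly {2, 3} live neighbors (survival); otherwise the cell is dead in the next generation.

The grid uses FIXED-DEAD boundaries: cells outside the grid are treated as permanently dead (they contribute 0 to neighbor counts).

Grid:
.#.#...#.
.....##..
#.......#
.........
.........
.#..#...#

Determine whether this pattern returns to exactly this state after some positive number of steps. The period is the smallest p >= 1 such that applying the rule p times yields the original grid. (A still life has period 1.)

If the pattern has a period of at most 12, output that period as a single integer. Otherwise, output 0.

Answer: 0

Derivation:
Simulating and comparing each generation to the original:
Gen 0 (original, given above): 10 live cells
Gen 1: 3 live cells, differs from original
Gen 2: 4 live cells, differs from original
Gen 3: 4 live cells, differs from original
Gen 4: 4 live cells, differs from original
Gen 5: 4 live cells, differs from original
Gen 6: 4 live cells, differs from original
Gen 7: 4 live cells, differs from original
Gen 8: 4 live cells, differs from original
Gen 9: 4 live cells, differs from original
Gen 10: 4 live cells, differs from original
Gen 11: 4 live cells, differs from original
Gen 12: 4 live cells, differs from original
No period found within 12 steps.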